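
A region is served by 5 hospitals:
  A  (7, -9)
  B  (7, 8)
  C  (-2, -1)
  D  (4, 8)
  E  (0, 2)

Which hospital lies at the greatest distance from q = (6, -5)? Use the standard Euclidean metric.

Squared Euclidean distances:
|qA|² = (6−7)² + (-5−(-9))² = 1 + 16 = 17
|qB|² = (6−7)² + (-5−8)² = 1 + 169 = 170
|qC|² = (6−(-2))² + (-5−(-1))² = 64 + 16 = 80
|qD|² = (6−4)² + (-5−8)² = 4 + 169 = 173
|qE|² = (6−0)² + (-5−2)² = 36 + 49 = 85
The largest is to D.

D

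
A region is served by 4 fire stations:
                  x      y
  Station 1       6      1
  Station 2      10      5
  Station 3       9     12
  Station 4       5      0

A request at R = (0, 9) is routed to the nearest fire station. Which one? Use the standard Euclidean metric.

Compare squared distances (the ordering matches that of the actual distances):
d²(R, Station 1) = (0−6)² + (9−1)² = 36 + 64 = 100
d²(R, Station 2) = (0−10)² + (9−5)² = 100 + 16 = 116
d²(R, Station 3) = (0−9)² + (9−12)² = 81 + 9 = 90
d²(R, Station 4) = (0−5)² + (9−0)² = 25 + 81 = 106
Minimum is at Station 3.

Station 3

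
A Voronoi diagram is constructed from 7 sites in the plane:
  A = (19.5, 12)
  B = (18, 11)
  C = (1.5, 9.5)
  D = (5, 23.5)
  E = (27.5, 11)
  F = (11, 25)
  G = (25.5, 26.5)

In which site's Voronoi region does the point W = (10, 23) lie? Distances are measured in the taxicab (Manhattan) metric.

d(W,A) = |10−19.5| + |23−12| = 9.5 + 11 = 20.5
d(W,B) = |10−18| + |23−11| = 8 + 12 = 20
d(W,C) = |10−1.5| + |23−9.5| = 8.5 + 13.5 = 22
d(W,D) = |10−5| + |23−23.5| = 5 + 0.5 = 5.5
d(W,E) = |10−27.5| + |23−11| = 17.5 + 12 = 29.5
d(W,F) = |10−11| + |23−25| = 1 + 2 = 3
d(W,G) = |10−25.5| + |23−26.5| = 15.5 + 3.5 = 19
Minimum is at F.

F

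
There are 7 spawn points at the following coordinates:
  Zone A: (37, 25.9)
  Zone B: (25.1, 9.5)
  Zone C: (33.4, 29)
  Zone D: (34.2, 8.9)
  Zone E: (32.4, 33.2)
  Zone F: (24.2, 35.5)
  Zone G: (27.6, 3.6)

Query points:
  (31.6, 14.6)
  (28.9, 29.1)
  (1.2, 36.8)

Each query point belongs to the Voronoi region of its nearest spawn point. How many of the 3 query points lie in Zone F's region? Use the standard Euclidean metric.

(31.6, 14.6) — d² to each: Zone A:156.85, Zone B:68.26, Zone C:210.6, Zone D:39.25, Zone E:346.6, Zone F:491.57, Zone G:137 → nearest is Zone D
(28.9, 29.1) — d² to each: Zone A:75.85, Zone B:398.6, Zone C:20.26, Zone D:436.13, Zone E:29.06, Zone F:63.05, Zone G:651.94 → nearest is Zone C
(1.2, 36.8) — d² to each: Zone A:1400.45, Zone B:1316.5, Zone C:1097.68, Zone D:1867.41, Zone E:986.4, Zone F:530.69, Zone G:1799.2 → nearest is Zone F
1 of the 3 points has Zone F as nearest.

1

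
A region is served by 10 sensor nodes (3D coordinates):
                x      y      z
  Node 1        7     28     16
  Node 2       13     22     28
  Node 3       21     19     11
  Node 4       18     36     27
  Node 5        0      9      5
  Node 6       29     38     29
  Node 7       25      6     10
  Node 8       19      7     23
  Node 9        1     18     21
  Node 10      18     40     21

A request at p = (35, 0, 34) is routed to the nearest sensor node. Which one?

Compare squared distances (the ordering matches that of the actual distances):
d²(p, Node 1) = (35−7)² + (0−28)² + (34−16)² = 784 + 784 + 324 = 1892
d²(p, Node 2) = (35−13)² + (0−22)² + (34−28)² = 484 + 484 + 36 = 1004
d²(p, Node 3) = (35−21)² + (0−19)² + (34−11)² = 196 + 361 + 529 = 1086
d²(p, Node 4) = (35−18)² + (0−36)² + (34−27)² = 289 + 1296 + 49 = 1634
d²(p, Node 5) = (35−0)² + (0−9)² + (34−5)² = 1225 + 81 + 841 = 2147
d²(p, Node 6) = (35−29)² + (0−38)² + (34−29)² = 36 + 1444 + 25 = 1505
d²(p, Node 7) = (35−25)² + (0−6)² + (34−10)² = 100 + 36 + 576 = 712
d²(p, Node 8) = (35−19)² + (0−7)² + (34−23)² = 256 + 49 + 121 = 426
d²(p, Node 9) = (35−1)² + (0−18)² + (34−21)² = 1156 + 324 + 169 = 1649
d²(p, Node 10) = (35−18)² + (0−40)² + (34−21)² = 289 + 1600 + 169 = 2058
Node 8 is nearest.

Node 8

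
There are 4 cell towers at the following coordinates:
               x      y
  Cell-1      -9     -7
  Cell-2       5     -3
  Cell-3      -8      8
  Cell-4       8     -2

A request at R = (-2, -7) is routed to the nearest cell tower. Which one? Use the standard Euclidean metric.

Cell-1

Since √ is increasing, it suffices to compare squared distances:
d²(R, Cell-1) = (-2−(-9))² + (-7−(-7))² = 49 + 0 = 49
d²(R, Cell-2) = (-2−5)² + (-7−(-3))² = 49 + 16 = 65
d²(R, Cell-3) = (-2−(-8))² + (-7−8)² = 36 + 225 = 261
d²(R, Cell-4) = (-2−8)² + (-7−(-2))² = 100 + 25 = 125
Minimum is at Cell-1.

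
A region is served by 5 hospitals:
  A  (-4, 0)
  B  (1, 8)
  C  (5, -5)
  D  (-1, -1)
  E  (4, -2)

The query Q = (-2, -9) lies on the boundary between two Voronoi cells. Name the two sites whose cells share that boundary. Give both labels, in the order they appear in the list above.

C and D

Squared distances from Q to each site:
|QA|² = 4 + 81 = 85
|QB|² = 9 + 289 = 298
|QC|² = 49 + 16 = 65
|QD|² = 1 + 64 = 65
|QE|² = 36 + 49 = 85
Q is equidistant from C and D (both at squared distance 65), and every other site is strictly farther — so Q lies on the C–D Voronoi edge.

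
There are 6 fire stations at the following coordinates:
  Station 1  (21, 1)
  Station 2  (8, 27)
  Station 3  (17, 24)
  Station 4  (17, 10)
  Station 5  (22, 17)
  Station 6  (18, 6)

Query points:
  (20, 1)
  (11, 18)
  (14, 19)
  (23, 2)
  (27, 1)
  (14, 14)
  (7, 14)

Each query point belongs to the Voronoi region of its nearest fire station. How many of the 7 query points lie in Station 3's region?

(20, 1) — d² to each: Station 1:1, Station 2:820, Station 3:538, Station 4:90, Station 5:260, Station 6:29 → nearest is Station 1
(11, 18) — d² to each: Station 1:389, Station 2:90, Station 3:72, Station 4:100, Station 5:122, Station 6:193 → nearest is Station 3
(14, 19) — d² to each: Station 1:373, Station 2:100, Station 3:34, Station 4:90, Station 5:68, Station 6:185 → nearest is Station 3
(23, 2) — d² to each: Station 1:5, Station 2:850, Station 3:520, Station 4:100, Station 5:226, Station 6:41 → nearest is Station 1
(27, 1) — d² to each: Station 1:36, Station 2:1037, Station 3:629, Station 4:181, Station 5:281, Station 6:106 → nearest is Station 1
(14, 14) — d² to each: Station 1:218, Station 2:205, Station 3:109, Station 4:25, Station 5:73, Station 6:80 → nearest is Station 4
(7, 14) — d² to each: Station 1:365, Station 2:170, Station 3:200, Station 4:116, Station 5:234, Station 6:185 → nearest is Station 4
2 of the 7 points have Station 3 as nearest.

2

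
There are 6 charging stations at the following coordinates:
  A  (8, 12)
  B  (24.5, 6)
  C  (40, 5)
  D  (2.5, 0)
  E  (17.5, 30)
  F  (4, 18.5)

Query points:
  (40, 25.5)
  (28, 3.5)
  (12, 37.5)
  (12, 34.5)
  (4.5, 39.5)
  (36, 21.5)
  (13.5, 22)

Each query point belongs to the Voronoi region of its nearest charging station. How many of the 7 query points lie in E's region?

(40, 25.5) — d² to each: A:1206.25, B:620.5, C:420.25, D:2056.5, E:526.5, F:1345 → nearest is C
(28, 3.5) — d² to each: A:472.25, B:18.5, C:146.25, D:662.5, E:812.5, F:801 → nearest is B
(12, 37.5) — d² to each: A:666.25, B:1148.5, C:1840.25, D:1496.5, E:86.5, F:425 → nearest is E
(12, 34.5) — d² to each: A:522.25, B:968.5, C:1654.25, D:1280.5, E:50.5, F:320 → nearest is E
(4.5, 39.5) — d² to each: A:768.5, B:1522.25, C:2450.5, D:1564.25, E:259.25, F:441.25 → nearest is E
(36, 21.5) — d² to each: A:874.25, B:372.5, C:288.25, D:1584.5, E:414.5, F:1033 → nearest is C
(13.5, 22) — d² to each: A:130.25, B:377, C:991.25, D:605, E:80, F:102.5 → nearest is E
4 of the 7 points have E as nearest.

4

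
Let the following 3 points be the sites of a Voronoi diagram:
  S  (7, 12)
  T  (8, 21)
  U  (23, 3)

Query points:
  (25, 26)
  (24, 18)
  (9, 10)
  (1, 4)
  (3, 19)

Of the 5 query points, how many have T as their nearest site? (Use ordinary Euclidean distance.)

2

(25, 26) — d² to each: S:520, T:314, U:533 → nearest is T
(24, 18) — d² to each: S:325, T:265, U:226 → nearest is U
(9, 10) — d² to each: S:8, T:122, U:245 → nearest is S
(1, 4) — d² to each: S:100, T:338, U:485 → nearest is S
(3, 19) — d² to each: S:65, T:29, U:656 → nearest is T
2 of the 5 points have T as nearest.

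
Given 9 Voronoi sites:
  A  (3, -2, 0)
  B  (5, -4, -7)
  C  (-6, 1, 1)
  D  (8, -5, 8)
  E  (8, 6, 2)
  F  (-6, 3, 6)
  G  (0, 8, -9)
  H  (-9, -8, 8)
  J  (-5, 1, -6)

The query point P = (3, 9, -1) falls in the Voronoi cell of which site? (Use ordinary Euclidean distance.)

Squared Euclidean distances:
|PA|² = 0 + 121 + 1 = 122
|PB|² = 4 + 169 + 36 = 209
|PC|² = 81 + 64 + 4 = 149
|PD|² = 25 + 196 + 81 = 302
|PE|² = 25 + 9 + 9 = 43
|PF|² = 81 + 36 + 49 = 166
|PG|² = 9 + 1 + 64 = 74
|PH|² = 144 + 289 + 81 = 514
|PJ|² = 64 + 64 + 25 = 153
Minimum is at E.

E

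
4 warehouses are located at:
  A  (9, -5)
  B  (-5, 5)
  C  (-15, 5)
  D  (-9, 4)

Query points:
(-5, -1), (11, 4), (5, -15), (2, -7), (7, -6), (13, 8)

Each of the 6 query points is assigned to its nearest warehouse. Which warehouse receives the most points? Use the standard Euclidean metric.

(-5, -1) — d² to each: A:212, B:36, C:136, D:41 → nearest is B
(11, 4) — d² to each: A:85, B:257, C:677, D:400 → nearest is A
(5, -15) — d² to each: A:116, B:500, C:800, D:557 → nearest is A
(2, -7) — d² to each: A:53, B:193, C:433, D:242 → nearest is A
(7, -6) — d² to each: A:5, B:265, C:605, D:356 → nearest is A
(13, 8) — d² to each: A:185, B:333, C:793, D:500 → nearest is A
Tally — A:5, B:1. A captures the most (5).

A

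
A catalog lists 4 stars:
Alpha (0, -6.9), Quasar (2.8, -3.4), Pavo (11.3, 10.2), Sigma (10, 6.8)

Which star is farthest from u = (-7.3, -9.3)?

Since √ is increasing, it suffices to compare squared distances:
d²(u, Alpha) = (-7.3−0)² + (-9.3−(-6.9))² = 53.29 + 5.76 = 59.05
d²(u, Quasar) = (-7.3−2.8)² + (-9.3−(-3.4))² = 102.01 + 34.81 = 136.82
d²(u, Pavo) = (-7.3−11.3)² + (-9.3−10.2)² = 345.96 + 380.25 = 726.21
d²(u, Sigma) = (-7.3−10)² + (-9.3−6.8)² = 299.29 + 259.21 = 558.5
The largest is to Pavo.

Pavo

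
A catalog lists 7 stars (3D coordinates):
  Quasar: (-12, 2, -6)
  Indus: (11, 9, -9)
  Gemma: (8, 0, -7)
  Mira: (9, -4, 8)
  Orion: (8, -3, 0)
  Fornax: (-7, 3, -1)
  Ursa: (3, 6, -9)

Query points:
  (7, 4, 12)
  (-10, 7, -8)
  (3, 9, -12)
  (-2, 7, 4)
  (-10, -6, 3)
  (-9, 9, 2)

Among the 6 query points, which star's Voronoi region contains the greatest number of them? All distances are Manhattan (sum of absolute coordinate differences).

Fornax

(7, 4, 12) — d to each: Quasar:39, Indus:30, Gemma:24, Mira:14, Orion:20, Fornax:28, Ursa:27 → nearest is Mira
(-10, 7, -8) — d to each: Quasar:9, Indus:24, Gemma:26, Mira:46, Orion:36, Fornax:14, Ursa:15 → nearest is Quasar
(3, 9, -12) — d to each: Quasar:28, Indus:11, Gemma:19, Mira:39, Orion:29, Fornax:27, Ursa:6 → nearest is Ursa
(-2, 7, 4) — d to each: Quasar:25, Indus:28, Gemma:28, Mira:26, Orion:24, Fornax:14, Ursa:19 → nearest is Fornax
(-10, -6, 3) — d to each: Quasar:19, Indus:48, Gemma:34, Mira:26, Orion:24, Fornax:16, Ursa:37 → nearest is Fornax
(-9, 9, 2) — d to each: Quasar:18, Indus:31, Gemma:35, Mira:37, Orion:31, Fornax:11, Ursa:26 → nearest is Fornax
Tally — Quasar:1, Mira:1, Fornax:3, Ursa:1. Fornax captures the most (3).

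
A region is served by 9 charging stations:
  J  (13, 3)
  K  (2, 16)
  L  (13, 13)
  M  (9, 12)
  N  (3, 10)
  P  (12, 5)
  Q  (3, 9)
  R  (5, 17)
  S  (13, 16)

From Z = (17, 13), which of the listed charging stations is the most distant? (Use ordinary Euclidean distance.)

Squared Euclidean distances:
|ZJ|² = 16 + 100 = 116
|ZK|² = 225 + 9 = 234
|ZL|² = 16 + 0 = 16
|ZM|² = 64 + 1 = 65
|ZN|² = 196 + 9 = 205
|ZP|² = 25 + 64 = 89
|ZQ|² = 196 + 16 = 212
|ZR|² = 144 + 16 = 160
|ZS|² = 16 + 9 = 25
The largest is to K.

K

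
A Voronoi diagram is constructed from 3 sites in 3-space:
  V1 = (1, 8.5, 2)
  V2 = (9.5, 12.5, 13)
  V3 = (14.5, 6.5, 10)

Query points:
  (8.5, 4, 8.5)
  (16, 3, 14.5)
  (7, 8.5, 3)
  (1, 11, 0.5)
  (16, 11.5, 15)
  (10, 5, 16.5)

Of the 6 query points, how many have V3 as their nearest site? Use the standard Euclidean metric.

(8.5, 4, 8.5) — d² to each: V1:118.75, V2:93.5, V3:44.5 → nearest is V3
(16, 3, 14.5) — d² to each: V1:411.5, V2:134.75, V3:34.75 → nearest is V3
(7, 8.5, 3) — d² to each: V1:37, V2:122.25, V3:109.25 → nearest is V1
(1, 11, 0.5) — d² to each: V1:8.5, V2:230.75, V3:292.75 → nearest is V1
(16, 11.5, 15) — d² to each: V1:403, V2:47.25, V3:52.25 → nearest is V2
(10, 5, 16.5) — d² to each: V1:303.5, V2:68.75, V3:64.75 → nearest is V3
3 of the 6 points have V3 as nearest.

3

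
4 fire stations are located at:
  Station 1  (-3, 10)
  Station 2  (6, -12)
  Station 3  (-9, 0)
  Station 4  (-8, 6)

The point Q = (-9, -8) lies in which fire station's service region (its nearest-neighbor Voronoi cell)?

Compare squared distances (the ordering matches that of the actual distances):
d²(Q, Station 1) = (-9−(-3))² + (-8−10)² = 36 + 324 = 360
d²(Q, Station 2) = (-9−6)² + (-8−(-12))² = 225 + 16 = 241
d²(Q, Station 3) = (-9−(-9))² + (-8−0)² = 0 + 64 = 64
d²(Q, Station 4) = (-9−(-8))² + (-8−6)² = 1 + 196 = 197
Station 3 is nearest.

Station 3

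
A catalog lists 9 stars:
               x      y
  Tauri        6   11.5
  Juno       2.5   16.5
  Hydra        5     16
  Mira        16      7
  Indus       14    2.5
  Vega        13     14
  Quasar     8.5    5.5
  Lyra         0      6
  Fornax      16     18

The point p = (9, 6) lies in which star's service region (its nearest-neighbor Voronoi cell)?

Quasar

Compare squared distances (the ordering matches that of the actual distances):
d²(p, Tauri) = (9−6)² + (6−11.5)² = 9 + 30.25 = 39.25
d²(p, Juno) = (9−2.5)² + (6−16.5)² = 42.25 + 110.25 = 152.5
d²(p, Hydra) = (9−5)² + (6−16)² = 16 + 100 = 116
d²(p, Mira) = (9−16)² + (6−7)² = 49 + 1 = 50
d²(p, Indus) = (9−14)² + (6−2.5)² = 25 + 12.25 = 37.25
d²(p, Vega) = (9−13)² + (6−14)² = 16 + 64 = 80
d²(p, Quasar) = (9−8.5)² + (6−5.5)² = 0.25 + 0.25 = 0.5
d²(p, Lyra) = (9−0)² + (6−6)² = 81 + 0 = 81
d²(p, Fornax) = (9−16)² + (6−18)² = 49 + 144 = 193
Minimum is at Quasar.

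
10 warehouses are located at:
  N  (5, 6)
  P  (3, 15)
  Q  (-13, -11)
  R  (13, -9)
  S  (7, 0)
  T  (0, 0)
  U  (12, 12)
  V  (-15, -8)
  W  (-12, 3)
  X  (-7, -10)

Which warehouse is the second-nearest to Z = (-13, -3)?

W

Since √ is increasing, it suffices to compare squared distances:
|ZN|² = (-13−5)² + (-3−6)² = 324 + 81 = 405
|ZP|² = (-13−3)² + (-3−15)² = 256 + 324 = 580
|ZQ|² = (-13−(-13))² + (-3−(-11))² = 0 + 64 = 64
|ZR|² = (-13−13)² + (-3−(-9))² = 676 + 36 = 712
|ZS|² = (-13−7)² + (-3−0)² = 400 + 9 = 409
|ZT|² = (-13−0)² + (-3−0)² = 169 + 9 = 178
|ZU|² = (-13−12)² + (-3−12)² = 625 + 225 = 850
|ZV|² = (-13−(-15))² + (-3−(-8))² = 4 + 25 = 29
|ZW|² = (-13−(-12))² + (-3−3)² = 1 + 36 = 37
|ZX|² = (-13−(-7))² + (-3−(-10))² = 36 + 49 = 85
Sorted ascending: V, W, Q, … — the second-nearest is W.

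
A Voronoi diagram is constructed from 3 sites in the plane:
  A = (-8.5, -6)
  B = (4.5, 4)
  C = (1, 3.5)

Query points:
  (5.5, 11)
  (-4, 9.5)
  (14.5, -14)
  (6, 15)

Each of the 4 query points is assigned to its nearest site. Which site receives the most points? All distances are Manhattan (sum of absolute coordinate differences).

(5.5, 11) — d to each: A:31, B:8, C:12 → nearest is B
(-4, 9.5) — d to each: A:20, B:14, C:11 → nearest is C
(14.5, -14) — d to each: A:31, B:28, C:31 → nearest is B
(6, 15) — d to each: A:35.5, B:12.5, C:16.5 → nearest is B
Tally — B:3, C:1. B captures the most (3).

B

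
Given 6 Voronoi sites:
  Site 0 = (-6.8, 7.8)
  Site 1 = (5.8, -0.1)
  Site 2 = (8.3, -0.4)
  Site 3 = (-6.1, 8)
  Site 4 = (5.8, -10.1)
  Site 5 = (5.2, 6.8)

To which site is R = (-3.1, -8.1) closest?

Squared Euclidean distances:
d²(R, Site 0) = (-3.1−(-6.8))² + (-8.1−7.8)² = 13.69 + 252.81 = 266.5
d²(R, Site 1) = (-3.1−5.8)² + (-8.1−(-0.1))² = 79.21 + 64 = 143.21
d²(R, Site 2) = (-3.1−8.3)² + (-8.1−(-0.4))² = 129.96 + 59.29 = 189.25
d²(R, Site 3) = (-3.1−(-6.1))² + (-8.1−8)² = 9 + 259.21 = 268.21
d²(R, Site 4) = (-3.1−5.8)² + (-8.1−(-10.1))² = 79.21 + 4 = 83.21
d²(R, Site 5) = (-3.1−5.2)² + (-8.1−6.8)² = 68.89 + 222.01 = 290.9
The smallest is to Site 4, so R lies in the Voronoi region of Site 4.

Site 4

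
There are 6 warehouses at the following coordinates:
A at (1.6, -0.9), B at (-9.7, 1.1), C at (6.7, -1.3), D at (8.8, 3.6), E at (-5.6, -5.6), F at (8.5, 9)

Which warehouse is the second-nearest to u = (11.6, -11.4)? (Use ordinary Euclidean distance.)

A

Squared Euclidean distances:
|uA|² = (11.6−1.6)² + (-11.4−(-0.9))² = 100 + 110.25 = 210.25
|uB|² = (11.6−(-9.7))² + (-11.4−1.1)² = 453.69 + 156.25 = 609.94
|uC|² = (11.6−6.7)² + (-11.4−(-1.3))² = 24.01 + 102.01 = 126.02
|uD|² = (11.6−8.8)² + (-11.4−3.6)² = 7.84 + 225 = 232.84
|uE|² = (11.6−(-5.6))² + (-11.4−(-5.6))² = 295.84 + 33.64 = 329.48
|uF|² = (11.6−8.5)² + (-11.4−9)² = 9.61 + 416.16 = 425.77
Sorted ascending: C, A, D, … — the second-nearest is A.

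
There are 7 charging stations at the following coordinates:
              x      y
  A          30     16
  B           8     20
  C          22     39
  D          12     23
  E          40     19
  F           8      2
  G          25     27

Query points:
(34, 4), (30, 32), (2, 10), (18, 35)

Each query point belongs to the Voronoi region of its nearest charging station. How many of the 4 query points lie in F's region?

1

(34, 4) — d² to each: A:160, B:932, C:1369, D:845, E:261, F:680, G:610 → nearest is A
(30, 32) — d² to each: A:256, B:628, C:113, D:405, E:269, F:1384, G:50 → nearest is G
(2, 10) — d² to each: A:820, B:136, C:1241, D:269, E:1525, F:100, G:818 → nearest is F
(18, 35) — d² to each: A:505, B:325, C:32, D:180, E:740, F:1189, G:113 → nearest is C
1 of the 4 points has F as nearest.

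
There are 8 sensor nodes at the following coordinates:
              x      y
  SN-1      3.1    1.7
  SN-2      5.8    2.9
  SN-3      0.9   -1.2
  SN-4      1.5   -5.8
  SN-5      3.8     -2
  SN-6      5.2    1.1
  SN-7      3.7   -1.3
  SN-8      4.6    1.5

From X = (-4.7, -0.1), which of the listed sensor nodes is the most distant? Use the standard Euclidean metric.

Compare squared distances (the ordering matches that of the actual distances):
d²(X, SN-1) = 60.84 + 3.24 = 64.08
d²(X, SN-2) = 110.25 + 9 = 119.25
d²(X, SN-3) = 31.36 + 1.21 = 32.57
d²(X, SN-4) = 38.44 + 32.49 = 70.93
d²(X, SN-5) = 72.25 + 3.61 = 75.86
d²(X, SN-6) = 98.01 + 1.44 = 99.45
d²(X, SN-7) = 70.56 + 1.44 = 72
d²(X, SN-8) = 86.49 + 2.56 = 89.05
The largest is to SN-2.

SN-2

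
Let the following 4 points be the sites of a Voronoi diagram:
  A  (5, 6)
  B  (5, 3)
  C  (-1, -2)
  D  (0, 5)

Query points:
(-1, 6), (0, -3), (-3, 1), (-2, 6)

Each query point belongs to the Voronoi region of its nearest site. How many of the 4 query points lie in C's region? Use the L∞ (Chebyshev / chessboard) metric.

(-1, 6) — d to each: A:6, B:6, C:8, D:1 → nearest is D
(0, -3) — d to each: A:9, B:6, C:1, D:8 → nearest is C
(-3, 1) — d to each: A:8, B:8, C:3, D:4 → nearest is C
(-2, 6) — d to each: A:7, B:7, C:8, D:2 → nearest is D
2 of the 4 points have C as nearest.

2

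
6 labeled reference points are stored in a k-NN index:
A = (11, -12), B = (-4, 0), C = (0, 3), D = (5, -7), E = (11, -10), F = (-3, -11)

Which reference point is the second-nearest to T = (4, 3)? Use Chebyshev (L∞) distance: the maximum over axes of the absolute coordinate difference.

d(T,A) = max(7, 15) = 15
d(T,B) = max(8, 3) = 8
d(T,C) = max(4, 0) = 4
d(T,D) = max(1, 10) = 10
d(T,E) = max(7, 13) = 13
d(T,F) = max(7, 14) = 14
Sorted ascending: C, B, D, … — the second-nearest is B.

B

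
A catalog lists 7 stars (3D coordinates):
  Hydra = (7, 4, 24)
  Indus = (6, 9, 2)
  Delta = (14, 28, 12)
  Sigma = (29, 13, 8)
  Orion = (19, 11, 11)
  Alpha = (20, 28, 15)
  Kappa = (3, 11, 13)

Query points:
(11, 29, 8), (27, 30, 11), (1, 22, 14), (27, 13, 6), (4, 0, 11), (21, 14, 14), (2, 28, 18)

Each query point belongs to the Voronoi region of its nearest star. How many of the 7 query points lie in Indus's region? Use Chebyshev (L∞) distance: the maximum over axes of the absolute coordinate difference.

1

(11, 29, 8) — d to each: Hydra:25, Indus:20, Delta:4, Sigma:18, Orion:18, Alpha:9, Kappa:18 → nearest is Delta
(27, 30, 11) — d to each: Hydra:26, Indus:21, Delta:13, Sigma:17, Orion:19, Alpha:7, Kappa:24 → nearest is Alpha
(1, 22, 14) — d to each: Hydra:18, Indus:13, Delta:13, Sigma:28, Orion:18, Alpha:19, Kappa:11 → nearest is Kappa
(27, 13, 6) — d to each: Hydra:20, Indus:21, Delta:15, Sigma:2, Orion:8, Alpha:15, Kappa:24 → nearest is Sigma
(4, 0, 11) — d to each: Hydra:13, Indus:9, Delta:28, Sigma:25, Orion:15, Alpha:28, Kappa:11 → nearest is Indus
(21, 14, 14) — d to each: Hydra:14, Indus:15, Delta:14, Sigma:8, Orion:3, Alpha:14, Kappa:18 → nearest is Orion
(2, 28, 18) — d to each: Hydra:24, Indus:19, Delta:12, Sigma:27, Orion:17, Alpha:18, Kappa:17 → nearest is Delta
1 of the 7 points has Indus as nearest.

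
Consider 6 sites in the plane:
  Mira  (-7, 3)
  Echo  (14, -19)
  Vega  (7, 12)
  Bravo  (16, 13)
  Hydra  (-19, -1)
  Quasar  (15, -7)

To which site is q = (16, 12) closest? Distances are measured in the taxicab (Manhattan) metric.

d(q, Mira) = |16−(-7)| + |12−3| = 23 + 9 = 32
d(q, Echo) = |16−14| + |12−(-19)| = 2 + 31 = 33
d(q, Vega) = |16−7| + |12−12| = 9 + 0 = 9
d(q, Bravo) = |16−16| + |12−13| = 0 + 1 = 1
d(q, Hydra) = |16−(-19)| + |12−(-1)| = 35 + 13 = 48
d(q, Quasar) = |16−15| + |12−(-7)| = 1 + 19 = 20
Bravo is nearest.

Bravo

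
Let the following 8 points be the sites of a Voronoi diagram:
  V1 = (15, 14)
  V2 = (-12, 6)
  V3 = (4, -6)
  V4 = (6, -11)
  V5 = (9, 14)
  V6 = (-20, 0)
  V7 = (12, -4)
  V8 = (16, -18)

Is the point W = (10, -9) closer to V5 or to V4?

V4

Compare squared distances:
|WV5|² = (10−9)² + (-9−14)² = 1 + 529 = 530
|WV4|² = (10−6)² + (-9−(-11))² = 16 + 4 = 20
530 > 20, so V4 is closer.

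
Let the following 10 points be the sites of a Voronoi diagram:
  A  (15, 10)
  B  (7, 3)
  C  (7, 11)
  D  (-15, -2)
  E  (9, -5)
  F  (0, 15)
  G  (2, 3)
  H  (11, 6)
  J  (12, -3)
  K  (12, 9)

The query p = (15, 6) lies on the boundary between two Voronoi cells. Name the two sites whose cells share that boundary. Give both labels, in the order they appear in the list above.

A and H

Squared distances from p to each site:
|pA|² = 0 + 16 = 16
|pB|² = 64 + 9 = 73
|pC|² = 64 + 25 = 89
|pD|² = 900 + 64 = 964
|pE|² = 36 + 121 = 157
|pF|² = 225 + 81 = 306
|pG|² = 169 + 9 = 178
|pH|² = 16 + 0 = 16
|pJ|² = 9 + 81 = 90
|pK|² = 9 + 9 = 18
p is equidistant from A and H (both at squared distance 16), and every other site is strictly farther — so p lies on the A–H Voronoi edge.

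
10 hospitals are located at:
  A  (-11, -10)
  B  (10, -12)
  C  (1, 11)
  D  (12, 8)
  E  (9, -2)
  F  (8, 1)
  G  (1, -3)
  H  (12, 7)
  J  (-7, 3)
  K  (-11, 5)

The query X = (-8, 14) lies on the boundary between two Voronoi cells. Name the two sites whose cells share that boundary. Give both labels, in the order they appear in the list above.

C and K

Squared distances from X to each site:
|XA|² = (-8−(-11))² + (14−(-10))² = 9 + 576 = 585
|XB|² = (-8−10)² + (14−(-12))² = 324 + 676 = 1000
|XC|² = (-8−1)² + (14−11)² = 81 + 9 = 90
|XD|² = (-8−12)² + (14−8)² = 400 + 36 = 436
|XE|² = (-8−9)² + (14−(-2))² = 289 + 256 = 545
|XF|² = (-8−8)² + (14−1)² = 256 + 169 = 425
|XG|² = (-8−1)² + (14−(-3))² = 81 + 289 = 370
|XH|² = (-8−12)² + (14−7)² = 400 + 49 = 449
|XJ|² = (-8−(-7))² + (14−3)² = 1 + 121 = 122
|XK|² = (-8−(-11))² + (14−5)² = 9 + 81 = 90
X is equidistant from C and K (both at squared distance 90), and every other site is strictly farther — so X lies on the C–K Voronoi edge.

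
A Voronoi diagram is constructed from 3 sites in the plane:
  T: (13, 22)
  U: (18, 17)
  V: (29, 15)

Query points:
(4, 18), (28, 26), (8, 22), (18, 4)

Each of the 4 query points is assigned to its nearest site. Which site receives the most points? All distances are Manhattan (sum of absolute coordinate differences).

(4, 18) — d to each: T:13, U:15, V:28 → nearest is T
(28, 26) — d to each: T:19, U:19, V:12 → nearest is V
(8, 22) — d to each: T:5, U:15, V:28 → nearest is T
(18, 4) — d to each: T:23, U:13, V:22 → nearest is U
Tally — T:2, U:1, V:1. T captures the most (2).

T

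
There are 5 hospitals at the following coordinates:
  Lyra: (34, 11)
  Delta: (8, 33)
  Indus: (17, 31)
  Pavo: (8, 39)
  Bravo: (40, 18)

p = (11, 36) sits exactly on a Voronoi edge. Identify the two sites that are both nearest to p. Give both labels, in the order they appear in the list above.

Delta and Pavo

Squared distances from p to each site:
d²(p, Lyra) = (11−34)² + (36−11)² = 529 + 625 = 1154
d²(p, Delta) = (11−8)² + (36−33)² = 9 + 9 = 18
d²(p, Indus) = (11−17)² + (36−31)² = 36 + 25 = 61
d²(p, Pavo) = (11−8)² + (36−39)² = 9 + 9 = 18
d²(p, Bravo) = (11−40)² + (36−18)² = 841 + 324 = 1165
p is equidistant from Delta and Pavo (both at squared distance 18), and every other site is strictly farther — so p lies on the Delta–Pavo Voronoi edge.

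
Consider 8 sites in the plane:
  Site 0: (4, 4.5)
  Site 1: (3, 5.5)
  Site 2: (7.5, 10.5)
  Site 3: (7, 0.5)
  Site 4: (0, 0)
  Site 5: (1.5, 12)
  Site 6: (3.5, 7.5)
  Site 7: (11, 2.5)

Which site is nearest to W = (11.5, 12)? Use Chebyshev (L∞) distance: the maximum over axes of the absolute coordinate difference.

d(W, Site 0) = max(7.5, 7.5) = 7.5
d(W, Site 1) = max(8.5, 6.5) = 8.5
d(W, Site 2) = max(4, 1.5) = 4
d(W, Site 3) = max(4.5, 11.5) = 11.5
d(W, Site 4) = max(11.5, 12) = 12
d(W, Site 5) = max(10, 0) = 10
d(W, Site 6) = max(8, 4.5) = 8
d(W, Site 7) = max(0.5, 9.5) = 9.5
Site 2 is nearest.

Site 2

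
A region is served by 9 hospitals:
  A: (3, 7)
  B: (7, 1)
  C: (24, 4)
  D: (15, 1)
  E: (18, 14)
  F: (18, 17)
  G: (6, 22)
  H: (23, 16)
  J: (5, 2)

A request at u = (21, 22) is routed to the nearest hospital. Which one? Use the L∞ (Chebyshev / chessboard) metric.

d(u,A) = max(18, 15) = 18
d(u,B) = max(14, 21) = 21
d(u,C) = max(3, 18) = 18
d(u,D) = max(6, 21) = 21
d(u,E) = max(3, 8) = 8
d(u,F) = max(3, 5) = 5
d(u,G) = max(15, 0) = 15
d(u,H) = max(2, 6) = 6
d(u,J) = max(16, 20) = 20
The smallest is to F, so u lies in the Voronoi region of F.

F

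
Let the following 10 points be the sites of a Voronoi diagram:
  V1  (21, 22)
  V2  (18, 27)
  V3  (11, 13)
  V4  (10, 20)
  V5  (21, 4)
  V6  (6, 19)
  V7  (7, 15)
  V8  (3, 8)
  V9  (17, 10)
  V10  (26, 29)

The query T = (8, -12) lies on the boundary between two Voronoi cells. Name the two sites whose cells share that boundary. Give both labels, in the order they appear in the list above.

V5 and V8

Squared distances from T to each site:
|TV1|² = (8−21)² + (-12−22)² = 169 + 1156 = 1325
|TV2|² = (8−18)² + (-12−27)² = 100 + 1521 = 1621
|TV3|² = (8−11)² + (-12−13)² = 9 + 625 = 634
|TV4|² = (8−10)² + (-12−20)² = 4 + 1024 = 1028
|TV5|² = (8−21)² + (-12−4)² = 169 + 256 = 425
|TV6|² = (8−6)² + (-12−19)² = 4 + 961 = 965
|TV7|² = (8−7)² + (-12−15)² = 1 + 729 = 730
|TV8|² = (8−3)² + (-12−8)² = 25 + 400 = 425
|TV9|² = (8−17)² + (-12−10)² = 81 + 484 = 565
d²(T, V10) = (8−26)² + (-12−29)² = 324 + 1681 = 2005
T is equidistant from V5 and V8 (both at squared distance 425), and every other site is strictly farther — so T lies on the V5–V8 Voronoi edge.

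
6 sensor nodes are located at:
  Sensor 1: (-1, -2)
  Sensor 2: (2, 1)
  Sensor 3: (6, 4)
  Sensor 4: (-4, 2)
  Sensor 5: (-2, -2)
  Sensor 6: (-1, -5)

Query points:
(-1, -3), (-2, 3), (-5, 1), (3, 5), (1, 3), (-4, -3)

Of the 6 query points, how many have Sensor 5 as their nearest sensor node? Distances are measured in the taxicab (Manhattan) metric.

(-1, -3) — d to each: Sensor 1:1, Sensor 2:7, Sensor 3:14, Sensor 4:8, Sensor 5:2, Sensor 6:2 → nearest is Sensor 1
(-2, 3) — d to each: Sensor 1:6, Sensor 2:6, Sensor 3:9, Sensor 4:3, Sensor 5:5, Sensor 6:9 → nearest is Sensor 4
(-5, 1) — d to each: Sensor 1:7, Sensor 2:7, Sensor 3:14, Sensor 4:2, Sensor 5:6, Sensor 6:10 → nearest is Sensor 4
(3, 5) — d to each: Sensor 1:11, Sensor 2:5, Sensor 3:4, Sensor 4:10, Sensor 5:12, Sensor 6:14 → nearest is Sensor 3
(1, 3) — d to each: Sensor 1:7, Sensor 2:3, Sensor 3:6, Sensor 4:6, Sensor 5:8, Sensor 6:10 → nearest is Sensor 2
(-4, -3) — d to each: Sensor 1:4, Sensor 2:10, Sensor 3:17, Sensor 4:5, Sensor 5:3, Sensor 6:5 → nearest is Sensor 5
1 of the 6 points has Sensor 5 as nearest.

1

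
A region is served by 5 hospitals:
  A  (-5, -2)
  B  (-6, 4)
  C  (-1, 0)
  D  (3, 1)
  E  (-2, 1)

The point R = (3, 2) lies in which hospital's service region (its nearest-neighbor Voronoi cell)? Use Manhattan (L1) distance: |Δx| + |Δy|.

d(R,A) = |3−(-5)| + |2−(-2)| = 8 + 4 = 12
d(R,B) = |3−(-6)| + |2−4| = 9 + 2 = 11
d(R,C) = |3−(-1)| + |2−0| = 4 + 2 = 6
d(R,D) = |3−3| + |2−1| = 0 + 1 = 1
d(R,E) = |3−(-2)| + |2−1| = 5 + 1 = 6
D is nearest.

D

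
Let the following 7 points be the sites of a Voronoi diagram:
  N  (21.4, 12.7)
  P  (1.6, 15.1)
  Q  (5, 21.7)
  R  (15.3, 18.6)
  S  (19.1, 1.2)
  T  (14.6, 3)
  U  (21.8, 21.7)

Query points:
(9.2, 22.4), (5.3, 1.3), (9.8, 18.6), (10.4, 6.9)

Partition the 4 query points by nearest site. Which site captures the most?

T

(9.2, 22.4) — d² to each: N:242.93, P:111.05, Q:18.13, R:51.65, S:547.45, T:405.52, U:159.25 → nearest is Q
(5.3, 1.3) — d² to each: N:389.17, P:204.13, Q:416.25, R:399.29, S:190.45, T:89.38, U:688.41 → nearest is T
(9.8, 18.6) — d² to each: N:169.37, P:79.49, Q:32.65, R:30.25, S:389.25, T:266.4, U:153.61 → nearest is R
(10.4, 6.9) — d² to each: N:154.64, P:144.68, Q:248.2, R:160.9, S:108.18, T:32.85, U:349 → nearest is T
Tally — Q:1, R:1, T:2. T captures the most (2).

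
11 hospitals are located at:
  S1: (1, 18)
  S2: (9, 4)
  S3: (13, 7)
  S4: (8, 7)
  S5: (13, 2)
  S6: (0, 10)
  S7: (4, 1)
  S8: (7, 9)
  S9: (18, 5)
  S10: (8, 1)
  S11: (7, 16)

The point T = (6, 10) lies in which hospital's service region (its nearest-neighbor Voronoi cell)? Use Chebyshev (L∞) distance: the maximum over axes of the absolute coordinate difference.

d(T,S1) = max(5, 8) = 8
d(T,S2) = max(3, 6) = 6
d(T,S3) = max(7, 3) = 7
d(T,S4) = max(2, 3) = 3
d(T,S5) = max(7, 8) = 8
d(T,S6) = max(6, 0) = 6
d(T,S7) = max(2, 9) = 9
d(T,S8) = max(1, 1) = 1
d(T,S9) = max(12, 5) = 12
d(T, S10) = max(2, 9) = 9
d(T, S11) = max(1, 6) = 6
S8 is nearest.

S8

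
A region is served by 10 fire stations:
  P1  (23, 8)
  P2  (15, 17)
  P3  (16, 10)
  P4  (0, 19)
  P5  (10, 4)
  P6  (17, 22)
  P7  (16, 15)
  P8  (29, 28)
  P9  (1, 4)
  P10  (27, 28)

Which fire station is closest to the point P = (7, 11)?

P5

Compare squared distances (the ordering matches that of the actual distances):
|PP1|² = 256 + 9 = 265
|PP2|² = 64 + 36 = 100
|PP3|² = 81 + 1 = 82
|PP4|² = 49 + 64 = 113
|PP5|² = 9 + 49 = 58
|PP6|² = 100 + 121 = 221
|PP7|² = 81 + 16 = 97
|PP8|² = 484 + 289 = 773
|PP9|² = 36 + 49 = 85
d²(P, P10) = 400 + 289 = 689
Minimum is at P5.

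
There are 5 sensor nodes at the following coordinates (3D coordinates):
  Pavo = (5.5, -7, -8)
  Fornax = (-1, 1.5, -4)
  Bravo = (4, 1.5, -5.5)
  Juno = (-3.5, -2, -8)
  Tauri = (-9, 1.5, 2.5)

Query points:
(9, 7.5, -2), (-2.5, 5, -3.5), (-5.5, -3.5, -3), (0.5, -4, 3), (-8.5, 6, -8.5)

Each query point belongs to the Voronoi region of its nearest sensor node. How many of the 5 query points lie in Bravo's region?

1

(9, 7.5, -2) — d² to each: Pavo:258.5, Fornax:140, Bravo:73.25, Juno:282.5, Tauri:380.25 → nearest is Bravo
(-2.5, 5, -3.5) — d² to each: Pavo:228.25, Fornax:14.75, Bravo:58.5, Juno:70.25, Tauri:90.5 → nearest is Fornax
(-5.5, -3.5, -3) — d² to each: Pavo:158.25, Fornax:46.25, Bravo:121.5, Juno:31.25, Tauri:67.5 → nearest is Juno
(0.5, -4, 3) — d² to each: Pavo:155, Fornax:81.5, Bravo:114.75, Juno:141, Tauri:120.75 → nearest is Fornax
(-8.5, 6, -8.5) — d² to each: Pavo:365.25, Fornax:96.75, Bravo:185.5, Juno:89.25, Tauri:141.5 → nearest is Juno
1 of the 5 points has Bravo as nearest.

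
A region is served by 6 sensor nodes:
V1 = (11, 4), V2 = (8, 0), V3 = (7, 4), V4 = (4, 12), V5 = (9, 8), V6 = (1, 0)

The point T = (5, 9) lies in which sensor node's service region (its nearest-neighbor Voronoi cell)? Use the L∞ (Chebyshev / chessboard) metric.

V4

d(T,V1) = max(6, 5) = 6
d(T,V2) = max(3, 9) = 9
d(T,V3) = max(2, 5) = 5
d(T,V4) = max(1, 3) = 3
d(T,V5) = max(4, 1) = 4
d(T,V6) = max(4, 9) = 9
V4 is nearest.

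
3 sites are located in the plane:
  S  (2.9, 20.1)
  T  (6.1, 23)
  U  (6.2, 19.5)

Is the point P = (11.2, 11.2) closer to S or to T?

S

Compare squared distances:
|PS|² = (11.2−2.9)² + (11.2−20.1)² = 68.89 + 79.21 = 148.1
|PT|² = (11.2−6.1)² + (11.2−23)² = 26.01 + 139.24 = 165.25
148.1 < 165.25, so S is closer.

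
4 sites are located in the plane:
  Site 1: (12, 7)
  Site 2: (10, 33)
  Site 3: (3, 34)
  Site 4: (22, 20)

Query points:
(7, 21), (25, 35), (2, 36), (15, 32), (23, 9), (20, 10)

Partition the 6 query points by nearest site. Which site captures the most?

Site 2

(7, 21) — d² to each: Site 1:221, Site 2:153, Site 3:185, Site 4:226 → nearest is Site 2
(25, 35) — d² to each: Site 1:953, Site 2:229, Site 3:485, Site 4:234 → nearest is Site 2
(2, 36) — d² to each: Site 1:941, Site 2:73, Site 3:5, Site 4:656 → nearest is Site 3
(15, 32) — d² to each: Site 1:634, Site 2:26, Site 3:148, Site 4:193 → nearest is Site 2
(23, 9) — d² to each: Site 1:125, Site 2:745, Site 3:1025, Site 4:122 → nearest is Site 4
(20, 10) — d² to each: Site 1:73, Site 2:629, Site 3:865, Site 4:104 → nearest is Site 1
Tally — Site 1:1, Site 2:3, Site 3:1, Site 4:1. Site 2 captures the most (3).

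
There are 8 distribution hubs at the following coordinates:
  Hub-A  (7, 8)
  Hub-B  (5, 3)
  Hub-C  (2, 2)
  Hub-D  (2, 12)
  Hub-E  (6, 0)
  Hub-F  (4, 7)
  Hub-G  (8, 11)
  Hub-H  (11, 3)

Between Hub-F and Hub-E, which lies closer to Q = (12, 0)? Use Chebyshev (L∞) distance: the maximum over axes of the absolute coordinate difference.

Hub-E

d(Q, Hub-F) = max(8, 7) = 8
d(Q, Hub-E) = max(6, 0) = 6
8 > 6, so Hub-E is closer.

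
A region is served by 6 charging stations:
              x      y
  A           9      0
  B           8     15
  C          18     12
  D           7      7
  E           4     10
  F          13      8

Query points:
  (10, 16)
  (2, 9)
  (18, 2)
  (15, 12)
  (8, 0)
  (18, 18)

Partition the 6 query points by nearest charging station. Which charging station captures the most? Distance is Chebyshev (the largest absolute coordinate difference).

C

(10, 16) — d to each: A:16, B:2, C:8, D:9, E:6, F:8 → nearest is B
(2, 9) — d to each: A:9, B:6, C:16, D:5, E:2, F:11 → nearest is E
(18, 2) — d to each: A:9, B:13, C:10, D:11, E:14, F:6 → nearest is F
(15, 12) — d to each: A:12, B:7, C:3, D:8, E:11, F:4 → nearest is C
(8, 0) — d to each: A:1, B:15, C:12, D:7, E:10, F:8 → nearest is A
(18, 18) — d to each: A:18, B:10, C:6, D:11, E:14, F:10 → nearest is C
Tally — A:1, B:1, C:2, E:1, F:1. C captures the most (2).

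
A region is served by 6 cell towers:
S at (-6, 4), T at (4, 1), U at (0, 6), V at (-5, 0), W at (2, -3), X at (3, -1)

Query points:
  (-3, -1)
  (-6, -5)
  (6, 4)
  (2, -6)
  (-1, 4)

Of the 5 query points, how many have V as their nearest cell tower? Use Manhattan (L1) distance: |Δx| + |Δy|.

(-3, -1) — d to each: S:8, T:9, U:10, V:3, W:7, X:6 → nearest is V
(-6, -5) — d to each: S:9, T:16, U:17, V:6, W:10, X:13 → nearest is V
(6, 4) — d to each: S:12, T:5, U:8, V:15, W:11, X:8 → nearest is T
(2, -6) — d to each: S:18, T:9, U:14, V:13, W:3, X:6 → nearest is W
(-1, 4) — d to each: S:5, T:8, U:3, V:8, W:10, X:9 → nearest is U
2 of the 5 points have V as nearest.

2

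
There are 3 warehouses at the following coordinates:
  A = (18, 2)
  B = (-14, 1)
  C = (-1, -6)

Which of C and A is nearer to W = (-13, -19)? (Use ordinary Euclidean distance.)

Compare squared distances:
|WC|² = (-13−(-1))² + (-19−(-6))² = 144 + 169 = 313
|WA|² = (-13−18)² + (-19−2)² = 961 + 441 = 1402
313 < 1402, so C is closer.

C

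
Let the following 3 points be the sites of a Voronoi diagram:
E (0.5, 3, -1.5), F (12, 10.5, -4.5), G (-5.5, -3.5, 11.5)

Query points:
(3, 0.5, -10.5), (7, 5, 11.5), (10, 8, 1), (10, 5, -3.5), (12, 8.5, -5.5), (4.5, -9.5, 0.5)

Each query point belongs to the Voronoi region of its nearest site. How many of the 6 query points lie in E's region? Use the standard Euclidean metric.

(3, 0.5, -10.5) — d² to each: E:93.5, F:217, G:572.25 → nearest is E
(7, 5, 11.5) — d² to each: E:215.25, F:311.25, G:228.5 → nearest is E
(10, 8, 1) — d² to each: E:121.5, F:40.5, G:482.75 → nearest is F
(10, 5, -3.5) — d² to each: E:98.25, F:35.25, G:537.5 → nearest is F
(12, 8.5, -5.5) — d² to each: E:178.5, F:5, G:739.25 → nearest is F
(4.5, -9.5, 0.5) — d² to each: E:176.25, F:481.25, G:257 → nearest is E
3 of the 6 points have E as nearest.

3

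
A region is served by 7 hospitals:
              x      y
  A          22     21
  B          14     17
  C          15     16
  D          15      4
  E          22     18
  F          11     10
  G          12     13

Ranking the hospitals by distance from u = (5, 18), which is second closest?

Squared Euclidean distances:
|uA|² = (5−22)² + (18−21)² = 289 + 9 = 298
|uB|² = (5−14)² + (18−17)² = 81 + 1 = 82
|uC|² = (5−15)² + (18−16)² = 100 + 4 = 104
|uD|² = (5−15)² + (18−4)² = 100 + 196 = 296
|uE|² = (5−22)² + (18−18)² = 289 + 0 = 289
|uF|² = (5−11)² + (18−10)² = 36 + 64 = 100
|uG|² = (5−12)² + (18−13)² = 49 + 25 = 74
Sorted ascending: G, B, F, … — the second-nearest is B.

B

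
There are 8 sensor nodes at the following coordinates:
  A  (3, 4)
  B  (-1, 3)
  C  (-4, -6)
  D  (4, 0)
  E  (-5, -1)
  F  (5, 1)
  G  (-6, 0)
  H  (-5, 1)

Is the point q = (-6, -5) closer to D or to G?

Compare squared distances:
|qD|² = (-6−4)² + (-5−0)² = 100 + 25 = 125
|qG|² = (-6−(-6))² + (-5−0)² = 0 + 25 = 25
125 > 25, so G is closer.

G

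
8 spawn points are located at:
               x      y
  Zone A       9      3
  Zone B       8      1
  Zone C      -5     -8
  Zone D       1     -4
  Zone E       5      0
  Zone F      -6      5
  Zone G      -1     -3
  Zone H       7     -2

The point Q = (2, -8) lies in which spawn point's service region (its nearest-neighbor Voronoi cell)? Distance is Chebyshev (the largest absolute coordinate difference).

d(Q, Zone A) = max(7, 11) = 11
d(Q, Zone B) = max(6, 9) = 9
d(Q, Zone C) = max(7, 0) = 7
d(Q, Zone D) = max(1, 4) = 4
d(Q, Zone E) = max(3, 8) = 8
d(Q, Zone F) = max(8, 13) = 13
d(Q, Zone G) = max(3, 5) = 5
d(Q, Zone H) = max(5, 6) = 6
Minimum is at Zone D.

Zone D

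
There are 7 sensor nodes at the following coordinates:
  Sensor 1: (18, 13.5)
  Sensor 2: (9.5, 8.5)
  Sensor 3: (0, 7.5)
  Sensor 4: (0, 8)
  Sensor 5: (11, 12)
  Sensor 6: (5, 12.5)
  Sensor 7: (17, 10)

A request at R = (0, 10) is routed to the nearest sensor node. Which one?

Sensor 4

Compare squared distances (the ordering matches that of the actual distances):
d²(R, Sensor 1) = (0−18)² + (10−13.5)² = 324 + 12.25 = 336.25
d²(R, Sensor 2) = (0−9.5)² + (10−8.5)² = 90.25 + 2.25 = 92.5
d²(R, Sensor 3) = (0−0)² + (10−7.5)² = 0 + 6.25 = 6.25
d²(R, Sensor 4) = (0−0)² + (10−8)² = 0 + 4 = 4
d²(R, Sensor 5) = (0−11)² + (10−12)² = 121 + 4 = 125
d²(R, Sensor 6) = (0−5)² + (10−12.5)² = 25 + 6.25 = 31.25
d²(R, Sensor 7) = (0−17)² + (10−10)² = 289 + 0 = 289
Sensor 4 is nearest.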